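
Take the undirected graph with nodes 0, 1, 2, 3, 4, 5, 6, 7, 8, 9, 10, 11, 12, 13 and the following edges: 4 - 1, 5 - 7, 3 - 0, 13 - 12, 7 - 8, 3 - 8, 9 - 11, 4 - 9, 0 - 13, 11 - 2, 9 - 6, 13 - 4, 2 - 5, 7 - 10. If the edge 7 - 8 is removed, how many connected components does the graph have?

7 and 8 are still connected via 7-5-2-11-9-4-13-0-3-8, so the component count stays at 1.

1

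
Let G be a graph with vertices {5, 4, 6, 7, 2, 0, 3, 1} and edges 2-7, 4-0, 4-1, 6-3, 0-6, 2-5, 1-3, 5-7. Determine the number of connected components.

2

Starting from 2 we can reach 2, 5, 7. That is one component of size 3.
Starting from 0 we can reach 0, 1, 3, 4, 6. That is one component of size 5.
Total: 2 components.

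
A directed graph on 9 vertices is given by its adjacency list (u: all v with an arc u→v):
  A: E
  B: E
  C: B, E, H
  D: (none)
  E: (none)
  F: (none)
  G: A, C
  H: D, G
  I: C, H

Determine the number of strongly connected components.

{C, G, H} are all mutually reachable — one SCC of size 3.
{D} is an SCC by itself.
{B} is an SCC by itself.
{I} is an SCC by itself.
{E} is an SCC by itself.
(and 2 more singleton SCCs)
That gives 7 strongly connected components.

7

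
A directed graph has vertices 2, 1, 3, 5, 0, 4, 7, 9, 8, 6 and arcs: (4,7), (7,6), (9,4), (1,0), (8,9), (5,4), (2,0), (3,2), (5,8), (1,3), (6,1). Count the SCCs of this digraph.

{3} is an SCC by itself.
{1} is an SCC by itself.
{6} is an SCC by itself.
{5} is an SCC by itself.
{2} is an SCC by itself.
(and 5 more singleton SCCs)
That gives 10 strongly connected components.

10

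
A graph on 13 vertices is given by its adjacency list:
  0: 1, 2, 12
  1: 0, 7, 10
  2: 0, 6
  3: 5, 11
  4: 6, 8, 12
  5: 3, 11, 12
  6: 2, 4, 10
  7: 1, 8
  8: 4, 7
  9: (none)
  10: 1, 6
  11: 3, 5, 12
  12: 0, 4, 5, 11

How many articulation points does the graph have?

1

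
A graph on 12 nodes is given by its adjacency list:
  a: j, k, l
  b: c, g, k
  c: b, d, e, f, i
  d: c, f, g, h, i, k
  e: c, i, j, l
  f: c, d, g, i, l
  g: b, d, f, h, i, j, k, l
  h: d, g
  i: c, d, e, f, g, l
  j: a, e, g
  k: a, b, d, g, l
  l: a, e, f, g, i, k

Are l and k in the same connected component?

From l we can reach a, b, c, d, e, f, g, h, i, j, k, l, which includes k.

Yes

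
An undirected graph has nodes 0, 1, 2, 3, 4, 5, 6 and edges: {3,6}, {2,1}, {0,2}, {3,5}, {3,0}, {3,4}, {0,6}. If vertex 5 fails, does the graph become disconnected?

No

Deleting 5 leaves 1 component (was 1), so 5 is not a cut vertex.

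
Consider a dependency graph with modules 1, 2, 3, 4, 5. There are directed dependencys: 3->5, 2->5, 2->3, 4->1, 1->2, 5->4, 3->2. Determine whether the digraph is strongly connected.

Yes

From 4 we can reach every vertex (1, 2, 3, 4, 5), and every vertex can reach 4 (1, 2, 3, 4, 5). So the whole graph is one strongly connected component.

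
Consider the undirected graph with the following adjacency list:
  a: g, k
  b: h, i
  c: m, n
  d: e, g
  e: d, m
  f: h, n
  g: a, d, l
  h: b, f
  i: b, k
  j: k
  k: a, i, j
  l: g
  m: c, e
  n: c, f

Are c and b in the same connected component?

From c we can reach a, b, c, d, e, f, g, h, i, j, k, l, m, n, which includes b.

Yes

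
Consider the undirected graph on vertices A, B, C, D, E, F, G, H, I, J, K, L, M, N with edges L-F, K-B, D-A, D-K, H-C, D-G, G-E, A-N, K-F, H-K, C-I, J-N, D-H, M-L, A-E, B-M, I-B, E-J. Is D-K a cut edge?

No

After removing D-K, the path D-H-K still connects them, so the edge is not a bridge.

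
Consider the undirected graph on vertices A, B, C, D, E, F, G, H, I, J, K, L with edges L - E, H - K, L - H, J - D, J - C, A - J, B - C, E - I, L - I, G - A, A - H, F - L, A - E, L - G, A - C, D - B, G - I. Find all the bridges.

F-L, H-K

The edges on the cycle A-J-D-B-C-A are not bridges since each lies on that cycle.
But removing H - K disconnects H from K; removing L - F disconnects L from F — these are bridges.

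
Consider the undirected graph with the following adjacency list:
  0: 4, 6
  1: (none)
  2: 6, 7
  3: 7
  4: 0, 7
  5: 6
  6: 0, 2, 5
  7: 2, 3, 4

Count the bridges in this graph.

2

The edges on the cycle 0-4-7-2-6-0 are not bridges since each lies on that cycle.
But removing 6-5 disconnects 6 from 5; removing 7-3 disconnects 7 from 3 — these are bridges.
That makes 2 bridges.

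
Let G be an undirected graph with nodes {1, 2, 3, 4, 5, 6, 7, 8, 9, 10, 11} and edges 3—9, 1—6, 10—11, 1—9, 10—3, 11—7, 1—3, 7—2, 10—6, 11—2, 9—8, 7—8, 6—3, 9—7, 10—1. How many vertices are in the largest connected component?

9

5 is isolated — a component by itself.
4 is isolated — a component by itself.
Starting from 1 we can reach 1, 2, 3, 6, 7, 8, 9, 10, 11. That is one component of size 9.
The largest has 9 vertices.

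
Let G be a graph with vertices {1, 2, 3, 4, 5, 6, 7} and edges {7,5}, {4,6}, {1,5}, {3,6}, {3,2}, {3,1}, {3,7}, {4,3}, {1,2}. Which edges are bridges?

The edges on the cycle 3-1-5-7-3 are not bridges since each lies on that cycle.
Every edge lies on some cycle, so there are no bridges.

none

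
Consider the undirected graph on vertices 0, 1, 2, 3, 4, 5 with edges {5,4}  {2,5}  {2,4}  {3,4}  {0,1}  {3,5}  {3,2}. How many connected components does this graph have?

2

Starting from 0 we can reach 0, 1. That is one component of size 2.
Starting from 2 we can reach 2, 3, 4, 5. That is one component of size 4.
Total: 2 components.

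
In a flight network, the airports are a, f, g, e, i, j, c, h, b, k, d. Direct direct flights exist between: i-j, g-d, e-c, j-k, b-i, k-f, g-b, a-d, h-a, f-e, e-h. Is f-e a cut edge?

After removing f-e, the path f-k-j-i-b-g-d-a-h-e still connects them, so the edge is not a bridge.

No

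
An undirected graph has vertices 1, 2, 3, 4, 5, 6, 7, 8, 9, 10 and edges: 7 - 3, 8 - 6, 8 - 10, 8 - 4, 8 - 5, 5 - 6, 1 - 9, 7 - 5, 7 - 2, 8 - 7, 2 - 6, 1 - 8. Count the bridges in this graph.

5

The edges on the cycle 8-7-5-6-8 are not bridges since each lies on that cycle.
But removing 1 - 8 disconnects 1 from 8; removing 8 - 10 disconnects 8 from 10; removing 7 - 3 disconnects 7 from 3; removing 9 - 1 disconnects 9 from 1 — these are bridges.
In total 5 edges are bridges.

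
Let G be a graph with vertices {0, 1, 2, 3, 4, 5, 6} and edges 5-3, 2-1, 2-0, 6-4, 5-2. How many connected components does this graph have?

Starting from 4 we can reach 4, 6. That is one component of size 2.
Starting from 0 we can reach 0, 1, 2, 3, 5. That is one component of size 5.
Total: 2 components.

2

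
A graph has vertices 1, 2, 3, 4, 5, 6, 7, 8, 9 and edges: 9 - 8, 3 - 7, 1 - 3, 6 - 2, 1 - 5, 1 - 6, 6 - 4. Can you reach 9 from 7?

No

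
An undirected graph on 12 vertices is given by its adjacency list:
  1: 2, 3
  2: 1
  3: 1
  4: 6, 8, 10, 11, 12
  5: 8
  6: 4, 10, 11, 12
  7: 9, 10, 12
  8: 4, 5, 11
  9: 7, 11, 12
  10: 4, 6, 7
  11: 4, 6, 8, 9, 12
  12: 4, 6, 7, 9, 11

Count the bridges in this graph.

3

The edges on the cycle 4-11-9-7-12-4 are not bridges since each lies on that cycle.
But removing 1-2 disconnects 1 from 2; removing 3-1 disconnects 3 from 1; removing 5-8 disconnects 5 from 8 — these are bridges.
That makes 3 bridges.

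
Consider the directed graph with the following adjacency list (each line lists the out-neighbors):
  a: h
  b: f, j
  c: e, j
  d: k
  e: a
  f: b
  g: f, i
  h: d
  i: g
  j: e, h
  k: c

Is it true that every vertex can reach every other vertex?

No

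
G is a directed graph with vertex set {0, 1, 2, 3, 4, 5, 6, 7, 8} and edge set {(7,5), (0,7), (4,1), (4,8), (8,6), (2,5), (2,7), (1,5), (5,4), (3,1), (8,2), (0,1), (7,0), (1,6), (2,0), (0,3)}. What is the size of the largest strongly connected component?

8

{0, 1, 2, 3, 4, 5, 7, 8} are all mutually reachable — one SCC of size 8.
{6} is an SCC by itself.
The largest has 8 vertices.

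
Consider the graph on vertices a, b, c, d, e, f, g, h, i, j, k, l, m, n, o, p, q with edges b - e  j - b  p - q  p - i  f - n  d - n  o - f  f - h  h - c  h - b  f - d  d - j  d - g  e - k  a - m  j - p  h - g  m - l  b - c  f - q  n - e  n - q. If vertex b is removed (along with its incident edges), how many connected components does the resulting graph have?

With b gone, the remaining components are: {a, l, m}; {c, d, e, f, g, h, i, j, k, n, o, p, q}.
That is 2 components.

2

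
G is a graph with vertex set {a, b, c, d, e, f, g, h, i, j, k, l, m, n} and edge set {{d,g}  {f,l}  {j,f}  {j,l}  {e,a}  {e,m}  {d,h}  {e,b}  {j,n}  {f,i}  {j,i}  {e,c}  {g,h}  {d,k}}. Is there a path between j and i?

Yes

From j we can reach f, i, j, l, n, which includes i.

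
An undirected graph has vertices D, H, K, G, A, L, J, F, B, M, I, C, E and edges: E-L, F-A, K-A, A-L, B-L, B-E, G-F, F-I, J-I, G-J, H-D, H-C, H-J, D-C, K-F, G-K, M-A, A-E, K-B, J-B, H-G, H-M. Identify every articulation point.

Removing H increases the component count from 1 to 2, so H is a cut vertex.
By contrast removing G leaves 1 component; it is not a cut vertex. No other vertex is a cut vertex either.

H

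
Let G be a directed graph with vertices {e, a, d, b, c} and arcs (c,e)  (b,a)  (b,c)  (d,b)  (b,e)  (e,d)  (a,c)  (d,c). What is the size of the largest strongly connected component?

5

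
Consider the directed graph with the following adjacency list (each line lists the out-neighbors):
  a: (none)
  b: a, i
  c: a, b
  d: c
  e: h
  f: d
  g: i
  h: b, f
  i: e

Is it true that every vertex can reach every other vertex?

There is no directed path from c to g, so the graph is not strongly connected.

No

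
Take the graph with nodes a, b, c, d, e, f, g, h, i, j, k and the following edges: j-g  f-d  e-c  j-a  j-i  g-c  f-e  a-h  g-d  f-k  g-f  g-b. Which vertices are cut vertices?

a, f, g, j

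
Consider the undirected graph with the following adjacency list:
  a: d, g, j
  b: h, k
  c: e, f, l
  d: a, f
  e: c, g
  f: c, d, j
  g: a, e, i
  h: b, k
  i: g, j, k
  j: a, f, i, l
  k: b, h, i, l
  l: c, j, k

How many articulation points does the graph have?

Removing k increases the component count from 1 to 2, so k is a cut vertex.
By contrast removing a leaves 1 component; it is not a cut vertex. No other vertex is a cut vertex either.

1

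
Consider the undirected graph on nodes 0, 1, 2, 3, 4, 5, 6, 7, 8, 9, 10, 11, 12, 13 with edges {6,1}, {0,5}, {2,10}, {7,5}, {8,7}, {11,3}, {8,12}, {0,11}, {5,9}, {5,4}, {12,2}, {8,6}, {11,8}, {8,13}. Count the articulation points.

6

Removing 2 increases the component count from 1 to 2, so 2 is a cut vertex.
Removing 5 increases the component count from 1 to 3, so 5 is a cut vertex.
Removing 6 increases the component count from 1 to 2, so 6 is a cut vertex.
Likewise 8, 11, 12 are cut vertices.
By contrast removing 13 leaves 1 component; it is not a cut vertex. No other vertex is a cut vertex either.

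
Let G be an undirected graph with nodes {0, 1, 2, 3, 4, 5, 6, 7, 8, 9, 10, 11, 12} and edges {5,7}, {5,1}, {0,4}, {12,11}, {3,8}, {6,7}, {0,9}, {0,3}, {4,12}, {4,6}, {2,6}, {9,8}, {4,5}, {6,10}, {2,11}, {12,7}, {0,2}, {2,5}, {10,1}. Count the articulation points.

Removing 0 increases the component count from 1 to 2, so 0 is a cut vertex.
By contrast removing 11 leaves 1 component; it is not a cut vertex. No other vertex is a cut vertex either.

1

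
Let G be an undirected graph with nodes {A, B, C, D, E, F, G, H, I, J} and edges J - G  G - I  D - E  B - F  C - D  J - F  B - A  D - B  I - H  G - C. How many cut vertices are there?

Removing B increases the component count from 1 to 2, so B is a cut vertex.
Removing D increases the component count from 1 to 2, so D is a cut vertex.
Removing G increases the component count from 1 to 2, so G is a cut vertex.
Likewise I is a cut vertex.
By contrast removing H leaves 1 component; it is not a cut vertex. No other vertex is a cut vertex either.

4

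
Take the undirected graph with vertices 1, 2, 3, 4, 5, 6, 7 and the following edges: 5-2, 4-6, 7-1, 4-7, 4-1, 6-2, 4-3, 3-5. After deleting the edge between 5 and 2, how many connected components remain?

1

5 and 2 are still connected via 5-3-4-6-2, so the component count stays at 1.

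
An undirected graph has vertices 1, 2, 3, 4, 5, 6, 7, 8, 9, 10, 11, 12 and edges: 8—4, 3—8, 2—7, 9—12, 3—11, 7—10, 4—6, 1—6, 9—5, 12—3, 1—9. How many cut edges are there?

4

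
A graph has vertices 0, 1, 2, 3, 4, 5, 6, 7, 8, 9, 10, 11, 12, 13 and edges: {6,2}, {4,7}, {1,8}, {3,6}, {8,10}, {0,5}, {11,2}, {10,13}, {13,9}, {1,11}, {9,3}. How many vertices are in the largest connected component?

9

12 is isolated — a component by itself.
Starting from 4 we can reach 4, 7. That is one component of size 2.
Starting from 0 we can reach 0, 5. That is one component of size 2.
Starting from 1 we can reach 1, 2, 3, 6, 8, 9, 10, 11, 13. That is one component of size 9.
The largest has 9 vertices.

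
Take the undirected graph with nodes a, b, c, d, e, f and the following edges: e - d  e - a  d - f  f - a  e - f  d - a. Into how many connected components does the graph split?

b is isolated — a component by itself.
c is isolated — a component by itself.
Starting from a we can reach a, d, e, f. That is one component of size 4.
Total: 3 components.

3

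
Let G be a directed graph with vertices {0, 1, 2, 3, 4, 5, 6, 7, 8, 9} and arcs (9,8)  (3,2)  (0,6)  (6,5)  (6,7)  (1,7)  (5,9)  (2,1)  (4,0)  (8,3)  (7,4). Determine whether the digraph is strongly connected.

Yes

From 9 we can reach every vertex (0, 1, 2, 3, 4, 5, 6, 7, 8, 9), and every vertex can reach 9 (0, 1, 2, 3, 4, 5, 6, 7, 8, 9). So the whole graph is one strongly connected component.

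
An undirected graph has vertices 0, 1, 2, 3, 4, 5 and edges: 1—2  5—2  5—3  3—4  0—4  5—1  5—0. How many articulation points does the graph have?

Removing 5 increases the component count from 1 to 2, so 5 is a cut vertex.
By contrast removing 2 leaves 1 component; it is not a cut vertex. No other vertex is a cut vertex either.

1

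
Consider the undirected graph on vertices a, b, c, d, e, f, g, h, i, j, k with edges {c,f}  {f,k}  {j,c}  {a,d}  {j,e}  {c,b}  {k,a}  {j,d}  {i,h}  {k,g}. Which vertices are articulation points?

Removing c increases the component count from 2 to 3, so c is a cut vertex.
Removing j increases the component count from 2 to 3, so j is a cut vertex.
Removing k increases the component count from 2 to 3, so k is a cut vertex.
By contrast removing e leaves 2 components; it is not a cut vertex. No other vertex is a cut vertex either.

c, j, k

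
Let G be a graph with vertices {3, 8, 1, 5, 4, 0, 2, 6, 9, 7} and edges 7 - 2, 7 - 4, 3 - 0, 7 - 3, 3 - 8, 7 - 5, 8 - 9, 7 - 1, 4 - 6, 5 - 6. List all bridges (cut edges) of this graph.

The edges on the cycle 7-4-6-5-7 are not bridges since each lies on that cycle.
But removing 8 - 3 disconnects 8 from 3; removing 0 - 3 disconnects 0 from 3; removing 8 - 9 disconnects 8 from 9; removing 7 - 3 disconnects 7 from 3 — these are bridges.
In total 6 edges are bridges.

0-3, 1-7, 2-7, 3-7, 3-8, 8-9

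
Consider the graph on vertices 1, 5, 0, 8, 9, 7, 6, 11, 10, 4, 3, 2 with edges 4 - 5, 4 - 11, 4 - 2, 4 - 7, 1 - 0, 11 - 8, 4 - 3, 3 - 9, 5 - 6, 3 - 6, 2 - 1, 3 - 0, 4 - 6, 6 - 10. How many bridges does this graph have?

The edges on the cycle 4-3-6-4 are not bridges since each lies on that cycle.
But removing 11 - 8 disconnects 11 from 8; removing 7 - 4 disconnects 7 from 4; removing 3 - 9 disconnects 3 from 9; removing 11 - 4 disconnects 11 from 4 — these are bridges.
In total 5 edges are bridges.

5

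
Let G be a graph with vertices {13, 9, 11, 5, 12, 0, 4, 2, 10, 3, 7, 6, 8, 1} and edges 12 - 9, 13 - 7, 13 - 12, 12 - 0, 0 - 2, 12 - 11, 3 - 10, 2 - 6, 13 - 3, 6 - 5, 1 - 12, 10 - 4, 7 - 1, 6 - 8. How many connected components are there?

Starting from 0 we can reach 0, 1, 2, 3, 4, 5, 6, 7, 8, 9, 10, 11, 12, 13. That is one component of size 14.
Total: 1 component.

1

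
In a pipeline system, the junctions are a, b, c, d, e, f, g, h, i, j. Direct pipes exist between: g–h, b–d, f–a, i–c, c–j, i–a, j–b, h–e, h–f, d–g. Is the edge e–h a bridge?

Removing e–h leaves no path between e and h: the component count goes from 1 to 2. So it is a bridge.

Yes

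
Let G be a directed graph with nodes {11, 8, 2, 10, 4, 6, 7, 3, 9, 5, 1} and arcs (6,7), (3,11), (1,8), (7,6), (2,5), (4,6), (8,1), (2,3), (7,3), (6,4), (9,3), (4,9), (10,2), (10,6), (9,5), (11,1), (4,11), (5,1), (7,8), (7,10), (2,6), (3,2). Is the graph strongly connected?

There is no directed path from 5 to 4, so the graph is not strongly connected.

No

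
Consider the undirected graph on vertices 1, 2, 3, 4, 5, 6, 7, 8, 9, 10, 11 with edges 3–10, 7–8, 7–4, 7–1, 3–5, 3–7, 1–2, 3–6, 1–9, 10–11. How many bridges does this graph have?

removing 3–6 disconnects 3 from 6; removing 3–7 disconnects 3 from 7; removing 1–9 disconnects 1 from 9; removing 1–7 disconnects 1 from 7 — these are bridges.
In total 10 edges are bridges.

10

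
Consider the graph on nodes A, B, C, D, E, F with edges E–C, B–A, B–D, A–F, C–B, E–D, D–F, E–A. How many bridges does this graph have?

The edges on the cycle B-D-F-A-B are not bridges since each lies on that cycle.
Every edge lies on some cycle, so there are no bridges.

0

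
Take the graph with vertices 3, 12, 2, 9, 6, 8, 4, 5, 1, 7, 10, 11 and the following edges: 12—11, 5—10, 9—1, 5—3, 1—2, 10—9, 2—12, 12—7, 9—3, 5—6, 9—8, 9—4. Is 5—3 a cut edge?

After removing 5—3, the path 5-10-9-3 still connects them, so the edge is not a bridge.

No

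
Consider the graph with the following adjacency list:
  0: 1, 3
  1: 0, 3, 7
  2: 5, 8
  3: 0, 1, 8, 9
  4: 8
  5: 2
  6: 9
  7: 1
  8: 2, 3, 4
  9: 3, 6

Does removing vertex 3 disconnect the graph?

Yes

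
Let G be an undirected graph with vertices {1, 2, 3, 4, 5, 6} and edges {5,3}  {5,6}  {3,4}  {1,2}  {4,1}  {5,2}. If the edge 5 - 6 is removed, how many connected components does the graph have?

2

Before removal there is 1 component.
5 - 6 is a bridge — removing it separates 5's side from 6's side.
After removal: 2 components.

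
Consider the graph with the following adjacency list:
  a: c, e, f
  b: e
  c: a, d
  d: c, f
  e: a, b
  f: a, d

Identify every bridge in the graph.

The edges on the cycle a-c-d-f-a are not bridges since each lies on that cycle.
But removing e-b disconnects e from b; removing a-e disconnects a from e — these are bridges.

a-e, b-e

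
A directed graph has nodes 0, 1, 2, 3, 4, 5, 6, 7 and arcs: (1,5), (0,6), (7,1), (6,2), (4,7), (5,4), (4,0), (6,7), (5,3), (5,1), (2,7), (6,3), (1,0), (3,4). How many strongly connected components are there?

1

{0, 1, 2, 3, 4, 5, 6, 7} are all mutually reachable — one SCC of size 8.
That gives 1 strongly connected component.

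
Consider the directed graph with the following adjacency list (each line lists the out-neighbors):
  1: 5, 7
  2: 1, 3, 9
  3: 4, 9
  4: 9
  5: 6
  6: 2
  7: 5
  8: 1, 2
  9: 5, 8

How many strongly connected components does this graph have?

1

{1, 2, 3, 4, 5, 6, 7, 8, 9} are all mutually reachable — one SCC of size 9.
That gives 1 strongly connected component.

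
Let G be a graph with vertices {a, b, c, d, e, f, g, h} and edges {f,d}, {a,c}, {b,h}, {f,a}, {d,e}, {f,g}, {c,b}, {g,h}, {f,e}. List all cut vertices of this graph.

f

Removing f increases the component count from 1 to 2, so f is a cut vertex.
By contrast removing c leaves 1 component; it is not a cut vertex. No other vertex is a cut vertex either.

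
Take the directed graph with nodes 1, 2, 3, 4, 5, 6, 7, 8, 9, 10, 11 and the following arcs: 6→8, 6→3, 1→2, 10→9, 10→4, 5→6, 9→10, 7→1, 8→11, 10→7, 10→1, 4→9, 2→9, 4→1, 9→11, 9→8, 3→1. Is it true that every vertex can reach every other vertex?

There is no directed path from 8 to 7, so the graph is not strongly connected.

No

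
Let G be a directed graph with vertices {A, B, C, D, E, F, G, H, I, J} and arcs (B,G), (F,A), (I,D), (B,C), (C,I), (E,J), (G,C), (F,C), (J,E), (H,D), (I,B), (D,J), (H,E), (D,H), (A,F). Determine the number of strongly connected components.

4

{B, C, G, I} are all mutually reachable — one SCC of size 4.
{D, H} are all mutually reachable — one SCC of size 2.
{E, J} are all mutually reachable — one SCC of size 2.
{A, F} are all mutually reachable — one SCC of size 2.
That gives 4 strongly connected components.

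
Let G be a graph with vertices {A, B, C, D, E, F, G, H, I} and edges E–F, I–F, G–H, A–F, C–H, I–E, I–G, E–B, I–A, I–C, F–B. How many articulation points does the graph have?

1

Removing I increases the component count from 2 to 3, so I is a cut vertex.
By contrast removing C leaves 2 components; it is not a cut vertex. No other vertex is a cut vertex either.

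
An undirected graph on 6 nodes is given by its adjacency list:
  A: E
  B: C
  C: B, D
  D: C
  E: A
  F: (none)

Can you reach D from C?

Yes

From C we can reach B, C, D, which includes D.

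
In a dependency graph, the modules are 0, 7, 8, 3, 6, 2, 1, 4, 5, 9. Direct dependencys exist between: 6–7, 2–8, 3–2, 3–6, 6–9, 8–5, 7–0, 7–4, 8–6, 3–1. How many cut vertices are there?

Removing 3 increases the component count from 1 to 2, so 3 is a cut vertex.
Removing 6 increases the component count from 1 to 3, so 6 is a cut vertex.
Removing 7 increases the component count from 1 to 3, so 7 is a cut vertex.
Likewise 8 is a cut vertex.
By contrast removing 5 leaves 1 component; it is not a cut vertex. No other vertex is a cut vertex either.

4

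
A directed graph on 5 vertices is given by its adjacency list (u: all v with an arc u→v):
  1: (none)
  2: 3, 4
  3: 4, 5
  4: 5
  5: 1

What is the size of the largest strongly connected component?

{5} is an SCC by itself.
{2} is an SCC by itself.
{4} is an SCC by itself.
{3} is an SCC by itself.
{1} is an SCC by itself.
The largest has 1 vertex.

1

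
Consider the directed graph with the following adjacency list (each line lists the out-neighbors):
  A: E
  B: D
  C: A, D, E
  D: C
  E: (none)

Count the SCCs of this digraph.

{C, D} are all mutually reachable — one SCC of size 2.
{E} is an SCC by itself.
{B} is an SCC by itself.
{A} is an SCC by itself.
That gives 4 strongly connected components.

4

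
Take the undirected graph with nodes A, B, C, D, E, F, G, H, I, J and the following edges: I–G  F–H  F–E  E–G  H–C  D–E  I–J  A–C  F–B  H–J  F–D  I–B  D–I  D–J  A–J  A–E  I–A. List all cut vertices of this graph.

Removing C, for instance, still leaves 1 component. No single vertex removal increases the component count — the graph has no articulation points.

none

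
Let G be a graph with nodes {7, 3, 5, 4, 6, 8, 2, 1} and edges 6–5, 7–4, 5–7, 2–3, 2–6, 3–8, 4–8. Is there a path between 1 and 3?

No

The component containing 1 is {1}, and 3 is not in it.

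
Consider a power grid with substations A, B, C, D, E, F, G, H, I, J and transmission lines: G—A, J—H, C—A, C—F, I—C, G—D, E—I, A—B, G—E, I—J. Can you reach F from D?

Yes

From D we can reach A, B, C, D, E, F, G, H, I, J, which includes F.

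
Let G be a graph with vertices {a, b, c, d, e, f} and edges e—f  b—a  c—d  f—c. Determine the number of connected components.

Starting from a we can reach a, b. That is one component of size 2.
Starting from c we can reach c, d, e, f. That is one component of size 4.
Total: 2 components.

2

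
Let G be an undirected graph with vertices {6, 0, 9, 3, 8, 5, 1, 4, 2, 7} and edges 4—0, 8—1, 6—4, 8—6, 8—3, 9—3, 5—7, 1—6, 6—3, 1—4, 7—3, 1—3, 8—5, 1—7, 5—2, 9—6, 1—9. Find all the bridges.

0-4, 2-5

The edges on the cycle 1-9-3-1 are not bridges since each lies on that cycle.
But removing 4—0 disconnects 4 from 0; removing 2—5 disconnects 2 from 5 — these are bridges.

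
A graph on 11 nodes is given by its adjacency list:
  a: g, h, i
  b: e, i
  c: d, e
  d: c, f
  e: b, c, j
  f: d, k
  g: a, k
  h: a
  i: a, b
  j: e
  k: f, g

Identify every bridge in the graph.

The edges on the cycle e-b-i-a-g-k-f-d-c-e are not bridges since each lies on that cycle.
But removing h-a disconnects h from a; removing e-j disconnects e from j — these are bridges.

a-h, e-j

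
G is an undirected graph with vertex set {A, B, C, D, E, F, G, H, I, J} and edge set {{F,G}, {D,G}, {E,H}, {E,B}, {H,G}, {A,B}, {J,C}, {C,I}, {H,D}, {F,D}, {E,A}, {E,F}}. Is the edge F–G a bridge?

No

After removing F–G, the path F-D-G still connects them, so the edge is not a bridge.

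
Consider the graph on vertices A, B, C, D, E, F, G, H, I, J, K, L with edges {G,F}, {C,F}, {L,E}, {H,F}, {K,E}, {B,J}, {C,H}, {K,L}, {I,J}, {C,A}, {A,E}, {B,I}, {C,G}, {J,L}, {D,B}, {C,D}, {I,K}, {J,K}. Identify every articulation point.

Removing C increases the component count from 1 to 2, so C is a cut vertex.
By contrast removing D leaves 1 component; it is not a cut vertex. No other vertex is a cut vertex either.

C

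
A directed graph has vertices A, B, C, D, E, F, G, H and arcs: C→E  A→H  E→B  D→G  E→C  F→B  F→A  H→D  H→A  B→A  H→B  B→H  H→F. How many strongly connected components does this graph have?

{A, B, F, H} are all mutually reachable — one SCC of size 4.
{C, E} are all mutually reachable — one SCC of size 2.
{G} is an SCC by itself.
{D} is an SCC by itself.
That gives 4 strongly connected components.

4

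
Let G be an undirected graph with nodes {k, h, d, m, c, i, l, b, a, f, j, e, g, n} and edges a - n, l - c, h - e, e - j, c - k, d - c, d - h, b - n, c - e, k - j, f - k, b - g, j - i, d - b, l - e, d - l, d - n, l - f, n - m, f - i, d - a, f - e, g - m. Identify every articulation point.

Removing d increases the component count from 1 to 2, so d is a cut vertex.
By contrast removing h leaves 1 component; it is not a cut vertex. No other vertex is a cut vertex either.

d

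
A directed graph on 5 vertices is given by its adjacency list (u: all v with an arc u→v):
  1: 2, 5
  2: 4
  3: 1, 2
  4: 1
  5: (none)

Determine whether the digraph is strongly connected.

There is no directed path from 5 to 2, so the graph is not strongly connected.

No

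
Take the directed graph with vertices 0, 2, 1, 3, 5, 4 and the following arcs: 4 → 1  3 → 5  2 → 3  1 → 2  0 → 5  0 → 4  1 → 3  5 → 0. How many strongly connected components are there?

1

{0, 1, 2, 3, 4, 5} are all mutually reachable — one SCC of size 6.
That gives 1 strongly connected component.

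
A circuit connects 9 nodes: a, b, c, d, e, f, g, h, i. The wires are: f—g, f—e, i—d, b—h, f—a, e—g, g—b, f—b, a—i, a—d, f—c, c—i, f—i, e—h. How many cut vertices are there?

1

Removing f increases the component count from 1 to 2, so f is a cut vertex.
By contrast removing h leaves 1 component; it is not a cut vertex. No other vertex is a cut vertex either.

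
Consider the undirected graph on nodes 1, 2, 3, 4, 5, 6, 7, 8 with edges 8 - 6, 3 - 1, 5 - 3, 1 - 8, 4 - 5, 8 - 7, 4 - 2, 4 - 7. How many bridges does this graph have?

2

The edges on the cycle 4-5-3-1-8-7-4 are not bridges since each lies on that cycle.
But removing 4 - 2 disconnects 4 from 2; removing 8 - 6 disconnects 8 from 6 — these are bridges.
That makes 2 bridges.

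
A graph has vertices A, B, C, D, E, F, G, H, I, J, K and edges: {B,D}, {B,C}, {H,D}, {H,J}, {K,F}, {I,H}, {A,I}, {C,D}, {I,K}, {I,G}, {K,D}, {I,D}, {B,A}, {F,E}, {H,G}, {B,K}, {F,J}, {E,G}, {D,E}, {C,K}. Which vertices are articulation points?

Removing C, for instance, still leaves 1 component. No single vertex removal increases the component count — the graph has no articulation points.

none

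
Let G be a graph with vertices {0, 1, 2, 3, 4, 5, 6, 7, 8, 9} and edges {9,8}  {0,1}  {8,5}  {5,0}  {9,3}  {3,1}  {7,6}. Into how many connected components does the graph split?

4 is isolated — a component by itself.
2 is isolated — a component by itself.
Starting from 6 we can reach 6, 7. That is one component of size 2.
Starting from 0 we can reach 0, 1, 3, 5, 8, 9. That is one component of size 6.
Total: 4 components.

4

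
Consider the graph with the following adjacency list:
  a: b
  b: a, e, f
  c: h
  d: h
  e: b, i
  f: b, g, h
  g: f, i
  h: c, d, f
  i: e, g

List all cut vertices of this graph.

b, f, h

Removing b increases the component count from 1 to 2, so b is a cut vertex.
Removing f increases the component count from 1 to 2, so f is a cut vertex.
Removing h increases the component count from 1 to 3, so h is a cut vertex.
By contrast removing i leaves 1 component; it is not a cut vertex. No other vertex is a cut vertex either.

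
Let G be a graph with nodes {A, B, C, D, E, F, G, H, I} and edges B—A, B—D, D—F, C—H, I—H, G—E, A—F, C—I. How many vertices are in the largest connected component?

Starting from E we can reach E, G. That is one component of size 2.
Starting from C we can reach C, H, I. That is one component of size 3.
Starting from A we can reach A, B, D, F. That is one component of size 4.
The largest has 4 vertices.

4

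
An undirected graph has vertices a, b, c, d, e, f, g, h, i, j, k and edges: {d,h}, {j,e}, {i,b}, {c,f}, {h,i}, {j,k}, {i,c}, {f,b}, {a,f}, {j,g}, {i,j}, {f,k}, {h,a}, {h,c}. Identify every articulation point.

h, j

Removing h increases the component count from 1 to 2, so h is a cut vertex.
Removing j increases the component count from 1 to 3, so j is a cut vertex.
By contrast removing c leaves 1 component; it is not a cut vertex. No other vertex is a cut vertex either.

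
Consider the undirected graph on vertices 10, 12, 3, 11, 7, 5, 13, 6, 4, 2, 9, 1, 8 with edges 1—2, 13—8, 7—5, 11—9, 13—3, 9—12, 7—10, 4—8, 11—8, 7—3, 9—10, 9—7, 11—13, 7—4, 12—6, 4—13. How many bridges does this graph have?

The edges on the cycle 11-9-7-4-13-11 are not bridges since each lies on that cycle.
But removing 5—7 disconnects 5 from 7; removing 12—6 disconnects 12 from 6; removing 1—2 disconnects 1 from 2; removing 9—12 disconnects 9 from 12 — these are bridges.
That makes 4 bridges.

4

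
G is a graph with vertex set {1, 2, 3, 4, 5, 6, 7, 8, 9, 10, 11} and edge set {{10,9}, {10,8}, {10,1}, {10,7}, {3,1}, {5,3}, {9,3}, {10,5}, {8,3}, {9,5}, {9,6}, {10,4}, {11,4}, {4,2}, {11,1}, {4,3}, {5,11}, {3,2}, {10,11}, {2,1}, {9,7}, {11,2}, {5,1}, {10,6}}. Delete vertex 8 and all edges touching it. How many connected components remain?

1

With 8 gone, the remaining components are: {1, 2, 3, 4, 5, 6, 7, 9, 10, 11}.
That is 1 component.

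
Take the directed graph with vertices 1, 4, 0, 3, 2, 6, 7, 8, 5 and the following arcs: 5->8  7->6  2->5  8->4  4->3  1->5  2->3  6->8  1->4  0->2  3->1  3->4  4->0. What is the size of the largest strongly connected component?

{0, 1, 2, 3, 4, 5, 8} are all mutually reachable — one SCC of size 7.
{7} is an SCC by itself.
{6} is an SCC by itself.
The largest has 7 vertices.

7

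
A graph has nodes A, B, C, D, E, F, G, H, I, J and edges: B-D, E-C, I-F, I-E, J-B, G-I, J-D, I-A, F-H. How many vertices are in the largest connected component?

7

Starting from B we can reach B, D, J. That is one component of size 3.
Starting from A we can reach A, C, E, F, G, H, I. That is one component of size 7.
The largest has 7 vertices.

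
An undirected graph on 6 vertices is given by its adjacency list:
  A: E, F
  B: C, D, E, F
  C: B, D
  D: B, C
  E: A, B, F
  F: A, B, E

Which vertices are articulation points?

Removing B increases the component count from 1 to 2, so B is a cut vertex.
By contrast removing C leaves 1 component; it is not a cut vertex. No other vertex is a cut vertex either.

B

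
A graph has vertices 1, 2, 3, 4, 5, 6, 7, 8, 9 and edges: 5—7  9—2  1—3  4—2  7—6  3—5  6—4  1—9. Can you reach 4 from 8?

No

The component containing 8 is {8}, and 4 is not in it.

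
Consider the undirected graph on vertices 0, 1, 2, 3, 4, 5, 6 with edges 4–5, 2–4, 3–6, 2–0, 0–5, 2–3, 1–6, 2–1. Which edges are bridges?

none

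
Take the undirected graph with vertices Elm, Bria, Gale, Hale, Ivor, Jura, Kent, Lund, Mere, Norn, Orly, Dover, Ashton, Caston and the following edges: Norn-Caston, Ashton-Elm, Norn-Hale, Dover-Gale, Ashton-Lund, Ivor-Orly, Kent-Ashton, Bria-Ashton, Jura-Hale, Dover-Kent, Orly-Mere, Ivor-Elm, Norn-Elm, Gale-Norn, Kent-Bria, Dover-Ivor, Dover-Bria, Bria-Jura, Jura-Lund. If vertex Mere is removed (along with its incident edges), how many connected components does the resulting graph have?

1

With Mere gone, the remaining components are: {Elm, Bria, Gale, Hale, Ivor, Jura, Kent, Lund, Norn, Orly, Dover, Ashton, Caston}.
That is 1 component.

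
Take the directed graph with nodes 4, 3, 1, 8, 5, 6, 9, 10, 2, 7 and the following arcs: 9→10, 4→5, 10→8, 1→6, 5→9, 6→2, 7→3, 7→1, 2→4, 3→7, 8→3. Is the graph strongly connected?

Yes

From 6 we can reach every vertex (1, 2, 3, 4, 5, 6, 7, 8, 9, 10), and every vertex can reach 6 (1, 2, 3, 4, 5, 6, 7, 8, 9, 10). So the whole graph is one strongly connected component.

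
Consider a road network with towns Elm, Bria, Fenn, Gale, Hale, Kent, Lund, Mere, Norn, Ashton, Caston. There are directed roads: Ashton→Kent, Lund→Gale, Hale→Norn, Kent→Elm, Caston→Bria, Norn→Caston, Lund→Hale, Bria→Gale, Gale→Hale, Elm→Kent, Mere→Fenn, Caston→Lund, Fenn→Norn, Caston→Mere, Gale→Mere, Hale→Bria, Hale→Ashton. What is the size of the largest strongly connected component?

8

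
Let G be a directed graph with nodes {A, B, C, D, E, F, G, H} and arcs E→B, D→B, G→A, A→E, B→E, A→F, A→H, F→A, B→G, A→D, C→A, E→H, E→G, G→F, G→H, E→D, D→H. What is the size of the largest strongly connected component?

6

{A, B, D, E, F, G} are all mutually reachable — one SCC of size 6.
{H} is an SCC by itself.
{C} is an SCC by itself.
The largest has 6 vertices.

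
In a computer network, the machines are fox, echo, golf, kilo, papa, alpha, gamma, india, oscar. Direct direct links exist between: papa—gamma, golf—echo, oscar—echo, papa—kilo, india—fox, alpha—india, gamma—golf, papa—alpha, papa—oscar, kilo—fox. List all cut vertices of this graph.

Removing papa increases the component count from 1 to 2, so papa is a cut vertex.
By contrast removing echo leaves 1 component; it is not a cut vertex. No other vertex is a cut vertex either.

papa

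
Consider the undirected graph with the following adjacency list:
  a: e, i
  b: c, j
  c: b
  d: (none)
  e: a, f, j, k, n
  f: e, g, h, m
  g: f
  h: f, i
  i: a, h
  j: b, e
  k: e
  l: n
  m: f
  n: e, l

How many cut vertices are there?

5

Removing b increases the component count from 2 to 3, so b is a cut vertex.
Removing e increases the component count from 2 to 5, so e is a cut vertex.
Removing f increases the component count from 2 to 4, so f is a cut vertex.
Likewise j, n are cut vertices.
By contrast removing i leaves 2 components; it is not a cut vertex. No other vertex is a cut vertex either.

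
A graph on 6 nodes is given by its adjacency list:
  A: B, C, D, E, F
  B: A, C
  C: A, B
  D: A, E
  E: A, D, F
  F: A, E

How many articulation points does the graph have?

1

Removing A increases the component count from 1 to 2, so A is a cut vertex.
By contrast removing F leaves 1 component; it is not a cut vertex. No other vertex is a cut vertex either.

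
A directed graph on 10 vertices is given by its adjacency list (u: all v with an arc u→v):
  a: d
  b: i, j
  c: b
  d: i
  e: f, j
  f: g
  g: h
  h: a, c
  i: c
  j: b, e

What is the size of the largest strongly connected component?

10

{a, b, c, d, e, f, g, h, i, j} are all mutually reachable — one SCC of size 10.
The largest has 10 vertices.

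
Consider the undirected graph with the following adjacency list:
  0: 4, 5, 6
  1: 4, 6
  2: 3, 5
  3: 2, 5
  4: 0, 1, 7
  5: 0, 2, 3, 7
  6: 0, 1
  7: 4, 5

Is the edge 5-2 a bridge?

No

After removing 5-2, the path 5-3-2 still connects them, so the edge is not a bridge.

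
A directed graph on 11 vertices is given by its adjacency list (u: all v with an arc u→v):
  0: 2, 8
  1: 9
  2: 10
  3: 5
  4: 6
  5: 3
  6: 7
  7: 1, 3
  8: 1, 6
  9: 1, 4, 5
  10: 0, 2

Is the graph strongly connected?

There is no directed path from 8 to 0, so the graph is not strongly connected.

No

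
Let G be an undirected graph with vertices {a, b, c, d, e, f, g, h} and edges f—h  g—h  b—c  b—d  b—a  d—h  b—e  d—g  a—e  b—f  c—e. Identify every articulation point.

Removing b increases the component count from 1 to 2, so b is a cut vertex.
By contrast removing d leaves 1 component; it is not a cut vertex. No other vertex is a cut vertex either.

b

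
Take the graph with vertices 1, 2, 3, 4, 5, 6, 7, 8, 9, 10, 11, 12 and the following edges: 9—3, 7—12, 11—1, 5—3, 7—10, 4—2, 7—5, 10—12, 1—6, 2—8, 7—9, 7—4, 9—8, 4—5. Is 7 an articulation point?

Yes

Deleting 7 raises the number of components from 2 to 3, so 7 is a cut vertex.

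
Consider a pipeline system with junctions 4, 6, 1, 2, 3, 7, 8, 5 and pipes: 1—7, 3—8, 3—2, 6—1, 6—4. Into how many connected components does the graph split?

5 is isolated — a component by itself.
Starting from 2 we can reach 2, 3, 8. That is one component of size 3.
Starting from 1 we can reach 1, 4, 6, 7. That is one component of size 4.
Total: 3 components.

3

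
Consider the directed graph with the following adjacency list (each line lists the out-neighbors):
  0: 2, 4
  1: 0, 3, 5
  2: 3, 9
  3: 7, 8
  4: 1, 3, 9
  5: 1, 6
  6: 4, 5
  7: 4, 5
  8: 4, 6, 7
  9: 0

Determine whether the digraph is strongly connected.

From 5 we can reach every vertex (0, 1, 2, 3, 4, 5, 6, 7, 8, 9), and every vertex can reach 5 (0, 1, 2, 3, 4, 5, 6, 7, 8, 9). So the whole graph is one strongly connected component.

Yes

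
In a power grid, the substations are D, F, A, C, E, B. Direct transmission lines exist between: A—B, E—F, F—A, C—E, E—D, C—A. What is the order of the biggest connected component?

Starting from A we can reach A, B, C, D, E, F. That is one component of size 6.
The largest has 6 vertices.

6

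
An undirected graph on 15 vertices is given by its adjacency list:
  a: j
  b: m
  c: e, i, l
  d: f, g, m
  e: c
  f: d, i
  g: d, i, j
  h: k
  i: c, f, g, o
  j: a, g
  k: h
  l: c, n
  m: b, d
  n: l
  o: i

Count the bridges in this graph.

10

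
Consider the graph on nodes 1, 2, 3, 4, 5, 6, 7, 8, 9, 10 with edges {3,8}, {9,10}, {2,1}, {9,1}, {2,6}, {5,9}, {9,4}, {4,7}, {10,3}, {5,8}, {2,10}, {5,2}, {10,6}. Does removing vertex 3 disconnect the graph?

Deleting 3 leaves 1 component (was 1) (its neighbors 8, 10 remain connected to each other), so 3 is not a cut vertex.

No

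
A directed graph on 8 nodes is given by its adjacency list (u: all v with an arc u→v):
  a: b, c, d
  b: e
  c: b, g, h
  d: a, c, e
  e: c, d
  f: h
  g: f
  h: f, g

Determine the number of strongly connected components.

2

{a, b, c, d, e} are all mutually reachable — one SCC of size 5.
{f, g, h} are all mutually reachable — one SCC of size 3.
That gives 2 strongly connected components.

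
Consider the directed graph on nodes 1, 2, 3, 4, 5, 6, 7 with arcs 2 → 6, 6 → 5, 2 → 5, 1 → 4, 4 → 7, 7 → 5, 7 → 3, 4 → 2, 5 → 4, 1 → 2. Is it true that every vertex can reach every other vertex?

No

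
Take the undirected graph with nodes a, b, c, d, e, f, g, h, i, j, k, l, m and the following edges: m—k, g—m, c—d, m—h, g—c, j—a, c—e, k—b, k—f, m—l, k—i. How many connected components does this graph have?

2

Starting from a we can reach a, j. That is one component of size 2.
Starting from b we can reach b, c, d, e, f, g, h, i, k, l, m. That is one component of size 11.
Total: 2 components.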